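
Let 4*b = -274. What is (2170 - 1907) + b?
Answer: 389/2 ≈ 194.50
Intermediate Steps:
b = -137/2 (b = (1/4)*(-274) = -137/2 ≈ -68.500)
(2170 - 1907) + b = (2170 - 1907) - 137/2 = 263 - 137/2 = 389/2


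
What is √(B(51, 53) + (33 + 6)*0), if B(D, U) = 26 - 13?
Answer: √13 ≈ 3.6056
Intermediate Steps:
B(D, U) = 13
√(B(51, 53) + (33 + 6)*0) = √(13 + (33 + 6)*0) = √(13 + 39*0) = √(13 + 0) = √13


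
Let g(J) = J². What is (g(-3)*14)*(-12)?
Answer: -1512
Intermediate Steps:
(g(-3)*14)*(-12) = ((-3)²*14)*(-12) = (9*14)*(-12) = 126*(-12) = -1512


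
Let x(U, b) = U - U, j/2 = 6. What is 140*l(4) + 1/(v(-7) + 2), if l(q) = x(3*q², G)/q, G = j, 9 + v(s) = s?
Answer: -1/14 ≈ -0.071429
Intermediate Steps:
j = 12 (j = 2*6 = 12)
v(s) = -9 + s
G = 12
x(U, b) = 0
l(q) = 0 (l(q) = 0/q = 0)
140*l(4) + 1/(v(-7) + 2) = 140*0 + 1/((-9 - 7) + 2) = 0 + 1/(-16 + 2) = 0 + 1/(-14) = 0 - 1/14 = -1/14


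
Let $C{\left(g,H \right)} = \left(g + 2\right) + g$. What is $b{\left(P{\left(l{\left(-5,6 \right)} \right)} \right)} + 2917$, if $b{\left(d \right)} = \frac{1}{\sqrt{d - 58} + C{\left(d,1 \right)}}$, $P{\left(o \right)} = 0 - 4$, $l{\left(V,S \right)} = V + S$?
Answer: $\frac{142930}{49} - \frac{i \sqrt{62}}{98} \approx 2916.9 - 0.080347 i$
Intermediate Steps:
$l{\left(V,S \right)} = S + V$
$C{\left(g,H \right)} = 2 + 2 g$ ($C{\left(g,H \right)} = \left(2 + g\right) + g = 2 + 2 g$)
$P{\left(o \right)} = -4$
$b{\left(d \right)} = \frac{1}{2 + \sqrt{-58 + d} + 2 d}$ ($b{\left(d \right)} = \frac{1}{\sqrt{d - 58} + \left(2 + 2 d\right)} = \frac{1}{\sqrt{-58 + d} + \left(2 + 2 d\right)} = \frac{1}{2 + \sqrt{-58 + d} + 2 d}$)
$b{\left(P{\left(l{\left(-5,6 \right)} \right)} \right)} + 2917 = \frac{1}{2 + \sqrt{-58 - 4} + 2 \left(-4\right)} + 2917 = \frac{1}{2 + \sqrt{-62} - 8} + 2917 = \frac{1}{2 + i \sqrt{62} - 8} + 2917 = \frac{1}{-6 + i \sqrt{62}} + 2917 = 2917 + \frac{1}{-6 + i \sqrt{62}}$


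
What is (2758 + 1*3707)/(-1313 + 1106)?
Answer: -2155/69 ≈ -31.232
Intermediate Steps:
(2758 + 1*3707)/(-1313 + 1106) = (2758 + 3707)/(-207) = 6465*(-1/207) = -2155/69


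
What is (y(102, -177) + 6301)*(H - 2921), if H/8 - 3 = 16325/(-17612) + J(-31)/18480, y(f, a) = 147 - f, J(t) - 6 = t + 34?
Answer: -4463438865779/242165 ≈ -1.8431e+7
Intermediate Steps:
J(t) = 40 + t (J(t) = 6 + (t + 34) = 6 + (34 + t) = 40 + t)
H = 8034307/484330 (H = 24 + 8*(16325/(-17612) + (40 - 31)/18480) = 24 + 8*(16325*(-1/17612) + 9*(1/18480)) = 24 + 8*(-16325/17612 + 3/6160) = 24 + 8*(-3589613/3874640) = 24 - 3589613/484330 = 8034307/484330 ≈ 16.589)
(y(102, -177) + 6301)*(H - 2921) = ((147 - 1*102) + 6301)*(8034307/484330 - 2921) = ((147 - 102) + 6301)*(-1406693623/484330) = (45 + 6301)*(-1406693623/484330) = 6346*(-1406693623/484330) = -4463438865779/242165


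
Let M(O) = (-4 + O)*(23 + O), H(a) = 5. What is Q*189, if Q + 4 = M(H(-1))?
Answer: 4536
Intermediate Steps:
Q = 24 (Q = -4 + (-92 + 5**2 + 19*5) = -4 + (-92 + 25 + 95) = -4 + 28 = 24)
Q*189 = 24*189 = 4536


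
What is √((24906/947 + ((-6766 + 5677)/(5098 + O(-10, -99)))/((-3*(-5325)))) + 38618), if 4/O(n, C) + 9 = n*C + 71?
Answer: √34895658383973041200424177/30049896225 ≈ 196.58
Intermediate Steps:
O(n, C) = 4/(62 + C*n) (O(n, C) = 4/(-9 + (n*C + 71)) = 4/(-9 + (C*n + 71)) = 4/(-9 + (71 + C*n)) = 4/(62 + C*n))
√((24906/947 + ((-6766 + 5677)/(5098 + O(-10, -99)))/((-3*(-5325)))) + 38618) = √((24906/947 + ((-6766 + 5677)/(5098 + 4/(62 - 99*(-10))))/((-3*(-5325)))) + 38618) = √((24906*(1/947) - 1089/(5098 + 4/(62 + 990))/15975) + 38618) = √((24906/947 - 1089/(5098 + 4/1052)*(1/15975)) + 38618) = √((24906/947 - 1089/(5098 + 4*(1/1052))*(1/15975)) + 38618) = √((24906/947 - 1089/(5098 + 1/263)*(1/15975)) + 38618) = √((24906/947 - 1089/1340775/263*(1/15975)) + 38618) = √((24906/947 - 1089*263/1340775*(1/15975)) + 38618) = √((24906/947 - 31823/148975*1/15975) + 38618) = √((24906/947 - 31823/2379875625) + 38618) = √(59273152179869/2253742216875 + 38618) = √(87094290083458619/2253742216875) = √34895658383973041200424177/30049896225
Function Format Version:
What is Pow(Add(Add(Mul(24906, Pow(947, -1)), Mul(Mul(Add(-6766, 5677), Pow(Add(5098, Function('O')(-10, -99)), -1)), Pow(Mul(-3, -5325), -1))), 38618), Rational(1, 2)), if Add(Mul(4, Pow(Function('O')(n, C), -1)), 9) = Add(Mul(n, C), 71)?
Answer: Mul(Rational(1, 30049896225), Pow(34895658383973041200424177, Rational(1, 2))) ≈ 196.58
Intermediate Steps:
Function('O')(n, C) = Mul(4, Pow(Add(62, Mul(C, n)), -1)) (Function('O')(n, C) = Mul(4, Pow(Add(-9, Add(Mul(n, C), 71)), -1)) = Mul(4, Pow(Add(-9, Add(Mul(C, n), 71)), -1)) = Mul(4, Pow(Add(-9, Add(71, Mul(C, n))), -1)) = Mul(4, Pow(Add(62, Mul(C, n)), -1)))
Pow(Add(Add(Mul(24906, Pow(947, -1)), Mul(Mul(Add(-6766, 5677), Pow(Add(5098, Function('O')(-10, -99)), -1)), Pow(Mul(-3, -5325), -1))), 38618), Rational(1, 2)) = Pow(Add(Add(Mul(24906, Pow(947, -1)), Mul(Mul(Add(-6766, 5677), Pow(Add(5098, Mul(4, Pow(Add(62, Mul(-99, -10)), -1))), -1)), Pow(Mul(-3, -5325), -1))), 38618), Rational(1, 2)) = Pow(Add(Add(Mul(24906, Rational(1, 947)), Mul(Mul(-1089, Pow(Add(5098, Mul(4, Pow(Add(62, 990), -1))), -1)), Pow(15975, -1))), 38618), Rational(1, 2)) = Pow(Add(Add(Rational(24906, 947), Mul(Mul(-1089, Pow(Add(5098, Mul(4, Pow(1052, -1))), -1)), Rational(1, 15975))), 38618), Rational(1, 2)) = Pow(Add(Add(Rational(24906, 947), Mul(Mul(-1089, Pow(Add(5098, Mul(4, Rational(1, 1052))), -1)), Rational(1, 15975))), 38618), Rational(1, 2)) = Pow(Add(Add(Rational(24906, 947), Mul(Mul(-1089, Pow(Add(5098, Rational(1, 263)), -1)), Rational(1, 15975))), 38618), Rational(1, 2)) = Pow(Add(Add(Rational(24906, 947), Mul(Mul(-1089, Pow(Rational(1340775, 263), -1)), Rational(1, 15975))), 38618), Rational(1, 2)) = Pow(Add(Add(Rational(24906, 947), Mul(Mul(-1089, Rational(263, 1340775)), Rational(1, 15975))), 38618), Rational(1, 2)) = Pow(Add(Add(Rational(24906, 947), Mul(Rational(-31823, 148975), Rational(1, 15975))), 38618), Rational(1, 2)) = Pow(Add(Add(Rational(24906, 947), Rational(-31823, 2379875625)), 38618), Rational(1, 2)) = Pow(Add(Rational(59273152179869, 2253742216875), 38618), Rational(1, 2)) = Pow(Rational(87094290083458619, 2253742216875), Rational(1, 2)) = Mul(Rational(1, 30049896225), Pow(34895658383973041200424177, Rational(1, 2)))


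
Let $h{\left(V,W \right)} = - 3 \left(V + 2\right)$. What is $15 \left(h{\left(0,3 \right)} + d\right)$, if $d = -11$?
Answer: $-255$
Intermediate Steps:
$h{\left(V,W \right)} = -6 - 3 V$ ($h{\left(V,W \right)} = - 3 \left(2 + V\right) = -6 - 3 V$)
$15 \left(h{\left(0,3 \right)} + d\right) = 15 \left(\left(-6 - 0\right) - 11\right) = 15 \left(\left(-6 + 0\right) - 11\right) = 15 \left(-6 - 11\right) = 15 \left(-17\right) = -255$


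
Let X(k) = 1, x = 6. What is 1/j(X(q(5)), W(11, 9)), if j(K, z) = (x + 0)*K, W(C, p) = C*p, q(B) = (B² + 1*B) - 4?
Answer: ⅙ ≈ 0.16667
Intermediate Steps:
q(B) = -4 + B + B² (q(B) = (B² + B) - 4 = (B + B²) - 4 = -4 + B + B²)
j(K, z) = 6*K (j(K, z) = (6 + 0)*K = 6*K)
1/j(X(q(5)), W(11, 9)) = 1/(6*1) = 1/6 = ⅙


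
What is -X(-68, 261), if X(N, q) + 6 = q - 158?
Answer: -97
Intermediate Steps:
X(N, q) = -164 + q (X(N, q) = -6 + (q - 158) = -6 + (-158 + q) = -164 + q)
-X(-68, 261) = -(-164 + 261) = -1*97 = -97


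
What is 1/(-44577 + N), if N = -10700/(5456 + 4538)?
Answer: -4997/222756619 ≈ -2.2433e-5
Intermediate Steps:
N = -5350/4997 (N = -10700/9994 = -10700*1/9994 = -5350/4997 ≈ -1.0706)
1/(-44577 + N) = 1/(-44577 - 5350/4997) = 1/(-222756619/4997) = -4997/222756619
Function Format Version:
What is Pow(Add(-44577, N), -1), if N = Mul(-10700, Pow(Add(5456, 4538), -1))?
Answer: Rational(-4997, 222756619) ≈ -2.2433e-5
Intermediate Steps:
N = Rational(-5350, 4997) (N = Mul(-10700, Pow(9994, -1)) = Mul(-10700, Rational(1, 9994)) = Rational(-5350, 4997) ≈ -1.0706)
Pow(Add(-44577, N), -1) = Pow(Add(-44577, Rational(-5350, 4997)), -1) = Pow(Rational(-222756619, 4997), -1) = Rational(-4997, 222756619)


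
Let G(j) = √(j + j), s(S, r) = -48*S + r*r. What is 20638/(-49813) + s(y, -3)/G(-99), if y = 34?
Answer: -20638/49813 + 541*I*√22/22 ≈ -0.41431 + 115.34*I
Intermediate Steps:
s(S, r) = r² - 48*S (s(S, r) = -48*S + r² = r² - 48*S)
G(j) = √2*√j (G(j) = √(2*j) = √2*√j)
20638/(-49813) + s(y, -3)/G(-99) = 20638/(-49813) + ((-3)² - 48*34)/((√2*√(-99))) = 20638*(-1/49813) + (9 - 1632)/((√2*(3*I*√11))) = -20638/49813 - 1623*(-I*√22/66) = -20638/49813 - (-541)*I*√22/22 = -20638/49813 + 541*I*√22/22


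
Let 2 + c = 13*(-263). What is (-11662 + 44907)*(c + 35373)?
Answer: 1062244240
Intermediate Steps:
c = -3421 (c = -2 + 13*(-263) = -2 - 3419 = -3421)
(-11662 + 44907)*(c + 35373) = (-11662 + 44907)*(-3421 + 35373) = 33245*31952 = 1062244240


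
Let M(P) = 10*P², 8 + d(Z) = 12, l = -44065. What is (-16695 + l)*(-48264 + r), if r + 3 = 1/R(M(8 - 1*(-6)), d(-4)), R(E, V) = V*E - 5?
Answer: 4595545463488/1567 ≈ 2.9327e+9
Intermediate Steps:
d(Z) = 4 (d(Z) = -8 + 12 = 4)
R(E, V) = -5 + E*V (R(E, V) = E*V - 5 = -5 + E*V)
r = -23504/7835 (r = -3 + 1/(-5 + (10*(8 - 1*(-6))²)*4) = -3 + 1/(-5 + (10*(8 + 6)²)*4) = -3 + 1/(-5 + (10*14²)*4) = -3 + 1/(-5 + (10*196)*4) = -3 + 1/(-5 + 1960*4) = -3 + 1/(-5 + 7840) = -3 + 1/7835 = -23504/7835 ≈ -2.9999)
(-16695 + l)*(-48264 + r) = (-16695 - 44065)*(-48264 - 23504/7835) = -60760*(-378171944/7835) = 4595545463488/1567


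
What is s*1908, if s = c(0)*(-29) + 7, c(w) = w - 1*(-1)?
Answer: -41976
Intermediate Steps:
c(w) = 1 + w (c(w) = w + 1 = 1 + w)
s = -22 (s = (1 + 0)*(-29) + 7 = 1*(-29) + 7 = -29 + 7 = -22)
s*1908 = -22*1908 = -41976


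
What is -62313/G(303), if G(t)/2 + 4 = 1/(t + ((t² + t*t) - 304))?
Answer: 11441726121/1468934 ≈ 7789.1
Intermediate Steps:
G(t) = -8 + 2/(-304 + t + 2*t²) (G(t) = -8 + 2/(t + ((t² + t*t) - 304)) = -8 + 2/(t + ((t² + t²) - 304)) = -8 + 2/(t + (2*t² - 304)) = -8 + 2/(t + (-304 + 2*t²)) = -8 + 2/(-304 + t + 2*t²))
-62313/G(303) = -62313*(-304 + 303 + 2*303²)/(2*(1217 - 8*303² - 4*303)) = -62313*(-304 + 303 + 2*91809)/(2*(1217 - 8*91809 - 1212)) = -62313*(-304 + 303 + 183618)/(2*(1217 - 734472 - 1212)) = -62313/(2*(-734467)/183617) = -62313/(2*(1/183617)*(-734467)) = -62313/(-1468934/183617) = -62313*(-183617/1468934) = 11441726121/1468934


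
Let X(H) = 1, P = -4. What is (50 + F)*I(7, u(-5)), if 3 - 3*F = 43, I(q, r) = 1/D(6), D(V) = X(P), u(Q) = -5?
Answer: 110/3 ≈ 36.667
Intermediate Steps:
D(V) = 1
I(q, r) = 1 (I(q, r) = 1/1 = 1)
F = -40/3 (F = 1 - ⅓*43 = 1 - 43/3 = -40/3 ≈ -13.333)
(50 + F)*I(7, u(-5)) = (50 - 40/3)*1 = (110/3)*1 = 110/3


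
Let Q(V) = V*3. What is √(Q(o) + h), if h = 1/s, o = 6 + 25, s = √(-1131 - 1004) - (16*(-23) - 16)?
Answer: √((35713 + 93*I*√2135)/(384 + I*√2135)) ≈ 9.6438 - 2.0e-5*I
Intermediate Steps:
s = 384 + I*√2135 (s = √(-2135) - (-368 - 16) = I*√2135 - 1*(-384) = I*√2135 + 384 = 384 + I*√2135 ≈ 384.0 + 46.206*I)
o = 31
Q(V) = 3*V
h = 1/(384 + I*√2135) ≈ 0.002567 - 0.00030888*I
√(Q(o) + h) = √(3*31 + (384/149591 - I*√2135/149591)) = √(93 + (384/149591 - I*√2135/149591)) = √(13912347/149591 - I*√2135/149591)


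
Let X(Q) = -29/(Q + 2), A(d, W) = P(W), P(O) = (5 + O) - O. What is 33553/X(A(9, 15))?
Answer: -8099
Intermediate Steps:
P(O) = 5
A(d, W) = 5
X(Q) = -29/(2 + Q)
33553/X(A(9, 15)) = 33553/((-29/(2 + 5))) = 33553/((-29/7)) = 33553/((-29*⅐)) = 33553/(-29/7) = 33553*(-7/29) = -8099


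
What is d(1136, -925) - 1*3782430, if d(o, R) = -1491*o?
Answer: -5476206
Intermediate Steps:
d(1136, -925) - 1*3782430 = -1491*1136 - 1*3782430 = -1693776 - 3782430 = -5476206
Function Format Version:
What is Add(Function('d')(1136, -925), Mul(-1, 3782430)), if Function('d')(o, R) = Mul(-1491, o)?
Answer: -5476206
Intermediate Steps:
Add(Function('d')(1136, -925), Mul(-1, 3782430)) = Add(Mul(-1491, 1136), Mul(-1, 3782430)) = Add(-1693776, -3782430) = -5476206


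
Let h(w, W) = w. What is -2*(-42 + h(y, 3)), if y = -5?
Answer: 94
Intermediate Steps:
-2*(-42 + h(y, 3)) = -2*(-42 - 5) = -2*(-47) = 94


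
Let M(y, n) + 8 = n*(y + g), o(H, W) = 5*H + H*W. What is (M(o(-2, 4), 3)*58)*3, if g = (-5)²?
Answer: 2262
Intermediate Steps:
g = 25
M(y, n) = -8 + n*(25 + y) (M(y, n) = -8 + n*(y + 25) = -8 + n*(25 + y))
(M(o(-2, 4), 3)*58)*3 = ((-8 + 25*3 + 3*(-2*(5 + 4)))*58)*3 = ((-8 + 75 + 3*(-2*9))*58)*3 = ((-8 + 75 + 3*(-18))*58)*3 = ((-8 + 75 - 54)*58)*3 = (13*58)*3 = 754*3 = 2262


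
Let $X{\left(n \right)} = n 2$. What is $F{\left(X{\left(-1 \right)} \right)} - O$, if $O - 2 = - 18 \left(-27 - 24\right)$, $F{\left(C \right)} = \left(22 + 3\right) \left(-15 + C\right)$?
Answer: $-1345$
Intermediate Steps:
$X{\left(n \right)} = 2 n$
$F{\left(C \right)} = -375 + 25 C$ ($F{\left(C \right)} = 25 \left(-15 + C\right) = -375 + 25 C$)
$O = 920$ ($O = 2 - 18 \left(-27 - 24\right) = 2 - -918 = 2 + 918 = 920$)
$F{\left(X{\left(-1 \right)} \right)} - O = \left(-375 + 25 \cdot 2 \left(-1\right)\right) - 920 = \left(-375 + 25 \left(-2\right)\right) - 920 = \left(-375 - 50\right) - 920 = -425 - 920 = -1345$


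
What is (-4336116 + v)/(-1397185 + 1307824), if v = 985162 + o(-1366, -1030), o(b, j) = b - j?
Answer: 3351290/89361 ≈ 37.503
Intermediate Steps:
v = 984826 (v = 985162 + (-1366 - 1*(-1030)) = 985162 + (-1366 + 1030) = 985162 - 336 = 984826)
(-4336116 + v)/(-1397185 + 1307824) = (-4336116 + 984826)/(-1397185 + 1307824) = -3351290/(-89361) = -3351290*(-1/89361) = 3351290/89361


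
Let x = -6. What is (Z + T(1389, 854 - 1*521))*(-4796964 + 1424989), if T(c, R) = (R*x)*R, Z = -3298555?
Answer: 13366134610775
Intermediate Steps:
T(c, R) = -6*R² (T(c, R) = (R*(-6))*R = (-6*R)*R = -6*R²)
(Z + T(1389, 854 - 1*521))*(-4796964 + 1424989) = (-3298555 - 6*(854 - 1*521)²)*(-4796964 + 1424989) = (-3298555 - 6*(854 - 521)²)*(-3371975) = (-3298555 - 6*333²)*(-3371975) = (-3298555 - 6*110889)*(-3371975) = (-3298555 - 665334)*(-3371975) = -3963889*(-3371975) = 13366134610775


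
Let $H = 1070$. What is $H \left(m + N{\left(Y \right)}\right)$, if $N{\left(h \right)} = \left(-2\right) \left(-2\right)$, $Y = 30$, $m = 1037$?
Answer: $1113870$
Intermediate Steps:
$N{\left(h \right)} = 4$
$H \left(m + N{\left(Y \right)}\right) = 1070 \left(1037 + 4\right) = 1070 \cdot 1041 = 1113870$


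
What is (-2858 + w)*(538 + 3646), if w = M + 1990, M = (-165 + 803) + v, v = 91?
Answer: -581576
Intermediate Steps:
M = 729 (M = (-165 + 803) + 91 = 638 + 91 = 729)
w = 2719 (w = 729 + 1990 = 2719)
(-2858 + w)*(538 + 3646) = (-2858 + 2719)*(538 + 3646) = -139*4184 = -581576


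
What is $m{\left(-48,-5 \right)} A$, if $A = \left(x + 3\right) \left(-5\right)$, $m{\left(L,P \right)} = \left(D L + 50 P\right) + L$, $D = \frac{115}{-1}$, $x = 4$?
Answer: $-182770$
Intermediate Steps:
$D = -115$ ($D = 115 \left(-1\right) = -115$)
$m{\left(L,P \right)} = - 114 L + 50 P$ ($m{\left(L,P \right)} = \left(- 115 L + 50 P\right) + L = - 114 L + 50 P$)
$A = -35$ ($A = \left(4 + 3\right) \left(-5\right) = 7 \left(-5\right) = -35$)
$m{\left(-48,-5 \right)} A = \left(\left(-114\right) \left(-48\right) + 50 \left(-5\right)\right) \left(-35\right) = \left(5472 - 250\right) \left(-35\right) = 5222 \left(-35\right) = -182770$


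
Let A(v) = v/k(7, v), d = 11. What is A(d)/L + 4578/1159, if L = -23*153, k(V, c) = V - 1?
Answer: 96647143/24471126 ≈ 3.9494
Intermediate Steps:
k(V, c) = -1 + V
A(v) = v/6 (A(v) = v/(-1 + 7) = v/6)
L = -3519
A(d)/L + 4578/1159 = ((⅙)*11)/(-3519) + 4578/1159 = (11/6)*(-1/3519) + 4578*(1/1159) = -11/21114 + 4578/1159 = 96647143/24471126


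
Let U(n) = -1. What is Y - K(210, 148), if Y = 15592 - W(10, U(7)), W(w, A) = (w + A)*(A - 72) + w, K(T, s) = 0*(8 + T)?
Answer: 16239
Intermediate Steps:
K(T, s) = 0
W(w, A) = w + (-72 + A)*(A + w) (W(w, A) = (A + w)*(-72 + A) + w = (-72 + A)*(A + w) + w = w + (-72 + A)*(A + w))
Y = 16239 (Y = 15592 - ((-1)² - 72*(-1) - 71*10 - 1*10) = 15592 - (1 + 72 - 710 - 10) = 15592 - 1*(-647) = 15592 + 647 = 16239)
Y - K(210, 148) = 16239 - 1*0 = 16239 + 0 = 16239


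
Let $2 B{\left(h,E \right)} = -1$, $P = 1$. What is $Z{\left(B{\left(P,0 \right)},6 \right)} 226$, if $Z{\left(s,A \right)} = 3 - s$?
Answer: $791$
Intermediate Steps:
$B{\left(h,E \right)} = - \frac{1}{2}$ ($B{\left(h,E \right)} = \frac{1}{2} \left(-1\right) = - \frac{1}{2}$)
$Z{\left(B{\left(P,0 \right)},6 \right)} 226 = \left(3 - - \frac{1}{2}\right) 226 = \left(3 + \frac{1}{2}\right) 226 = \frac{7}{2} \cdot 226 = 791$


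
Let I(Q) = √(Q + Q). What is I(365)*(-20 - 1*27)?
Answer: -47*√730 ≈ -1269.9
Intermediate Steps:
I(Q) = √2*√Q (I(Q) = √(2*Q) = √2*√Q)
I(365)*(-20 - 1*27) = (√2*√365)*(-20 - 1*27) = √730*(-20 - 27) = √730*(-47) = -47*√730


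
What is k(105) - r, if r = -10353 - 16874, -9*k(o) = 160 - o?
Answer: 244988/9 ≈ 27221.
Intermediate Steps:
k(o) = -160/9 + o/9 (k(o) = -(160 - o)/9 = -160/9 + o/9)
r = -27227
k(105) - r = (-160/9 + (⅑)*105) - 1*(-27227) = (-160/9 + 35/3) + 27227 = -55/9 + 27227 = 244988/9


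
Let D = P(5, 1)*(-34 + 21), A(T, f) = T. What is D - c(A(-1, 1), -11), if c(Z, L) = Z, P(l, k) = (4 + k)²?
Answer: -324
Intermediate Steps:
D = -325 (D = (4 + 1)²*(-34 + 21) = 5²*(-13) = 25*(-13) = -325)
D - c(A(-1, 1), -11) = -325 - 1*(-1) = -325 + 1 = -324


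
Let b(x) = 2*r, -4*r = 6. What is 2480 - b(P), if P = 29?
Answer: 2483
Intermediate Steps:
r = -3/2 (r = -¼*6 = -3/2 ≈ -1.5000)
b(x) = -3 (b(x) = 2*(-3/2) = -3)
2480 - b(P) = 2480 - 1*(-3) = 2480 + 3 = 2483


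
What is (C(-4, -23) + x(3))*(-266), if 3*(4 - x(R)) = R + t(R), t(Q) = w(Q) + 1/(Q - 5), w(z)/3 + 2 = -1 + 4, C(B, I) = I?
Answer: 16625/3 ≈ 5541.7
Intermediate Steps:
w(z) = 3 (w(z) = -6 + 3*(-1 + 4) = -6 + 3*3 = -6 + 9 = 3)
t(Q) = 3 + 1/(-5 + Q) (t(Q) = 3 + 1/(Q - 5) = 3 + 1/(-5 + Q))
x(R) = 4 - R/3 - (-14 + 3*R)/(3*(-5 + R)) (x(R) = 4 - (R + (-14 + 3*R)/(-5 + R))/3 = 4 + (-R/3 - (-14 + 3*R)/(3*(-5 + R))) = 4 - R/3 - (-14 + 3*R)/(3*(-5 + R)))
(C(-4, -23) + x(3))*(-266) = (-23 + (-46 - 1*3² + 14*3)/(3*(-5 + 3)))*(-266) = (-23 + (⅓)*(-46 - 1*9 + 42)/(-2))*(-266) = (-23 + (⅓)*(-½)*(-46 - 9 + 42))*(-266) = (-23 + (⅓)*(-½)*(-13))*(-266) = (-23 + 13/6)*(-266) = -125/6*(-266) = 16625/3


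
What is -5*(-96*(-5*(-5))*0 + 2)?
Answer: -10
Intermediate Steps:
-5*(-96*(-5*(-5))*0 + 2) = -5*(-2400*0 + 2) = -5*(-96*0 + 2) = -5*(0 + 2) = -5*2 = -10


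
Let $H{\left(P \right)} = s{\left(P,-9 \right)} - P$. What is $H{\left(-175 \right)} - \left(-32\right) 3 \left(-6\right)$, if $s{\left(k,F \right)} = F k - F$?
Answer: $1183$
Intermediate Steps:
$s{\left(k,F \right)} = - F + F k$
$H{\left(P \right)} = 9 - 10 P$ ($H{\left(P \right)} = - 9 \left(-1 + P\right) - P = \left(9 - 9 P\right) - P = 9 - 10 P$)
$H{\left(-175 \right)} - \left(-32\right) 3 \left(-6\right) = \left(9 - -1750\right) - \left(-32\right) 3 \left(-6\right) = \left(9 + 1750\right) - \left(-96\right) \left(-6\right) = 1759 - 576 = 1183$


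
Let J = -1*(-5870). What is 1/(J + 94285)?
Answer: 1/100155 ≈ 9.9845e-6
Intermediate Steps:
J = 5870
1/(J + 94285) = 1/(5870 + 94285) = 1/100155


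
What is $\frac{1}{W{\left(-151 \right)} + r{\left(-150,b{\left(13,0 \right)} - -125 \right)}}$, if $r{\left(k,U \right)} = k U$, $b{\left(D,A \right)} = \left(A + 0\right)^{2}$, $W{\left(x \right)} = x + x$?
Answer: $- \frac{1}{19052} \approx -5.2488 \cdot 10^{-5}$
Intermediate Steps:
$W{\left(x \right)} = 2 x$
$b{\left(D,A \right)} = A^{2}$
$r{\left(k,U \right)} = U k$
$\frac{1}{W{\left(-151 \right)} + r{\left(-150,b{\left(13,0 \right)} - -125 \right)}} = \frac{1}{2 \left(-151\right) + \left(0^{2} - -125\right) \left(-150\right)} = \frac{1}{-302 + \left(0 + 125\right) \left(-150\right)} = \frac{1}{-302 + 125 \left(-150\right)} = \frac{1}{-302 - 18750} = \frac{1}{-19052} = - \frac{1}{19052}$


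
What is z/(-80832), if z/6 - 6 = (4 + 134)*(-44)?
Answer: 3033/6736 ≈ 0.45027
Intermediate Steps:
z = -36396 (z = 36 + 6*((4 + 134)*(-44)) = 36 + 6*(138*(-44)) = 36 + 6*(-6072) = 36 - 36432 = -36396)
z/(-80832) = -36396/(-80832) = -36396*(-1/80832) = 3033/6736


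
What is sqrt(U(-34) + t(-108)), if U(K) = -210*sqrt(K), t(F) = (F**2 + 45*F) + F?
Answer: sqrt(6696 - 210*I*sqrt(34)) ≈ 82.168 - 7.4512*I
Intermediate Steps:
t(F) = F**2 + 46*F
sqrt(U(-34) + t(-108)) = sqrt(-210*I*sqrt(34) - 108*(46 - 108)) = sqrt(-210*I*sqrt(34) - 108*(-62)) = sqrt(-210*I*sqrt(34) + 6696) = sqrt(6696 - 210*I*sqrt(34))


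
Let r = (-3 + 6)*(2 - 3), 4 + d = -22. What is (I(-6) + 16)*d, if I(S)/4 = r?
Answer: -104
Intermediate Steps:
d = -26 (d = -4 - 22 = -26)
r = -3 (r = 3*(-1) = -3)
I(S) = -12 (I(S) = 4*(-3) = -12)
(I(-6) + 16)*d = (-12 + 16)*(-26) = 4*(-26) = -104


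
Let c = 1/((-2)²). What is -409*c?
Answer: -409/4 ≈ -102.25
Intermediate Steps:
c = ¼ (c = 1/4 = ¼ ≈ 0.25000)
-409*c = -409*¼ = -409/4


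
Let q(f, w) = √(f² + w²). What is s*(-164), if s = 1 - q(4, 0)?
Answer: 492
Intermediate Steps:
s = -3 (s = 1 - √(4² + 0²) = 1 - √(16 + 0) = 1 - √16 = 1 - 1*4 = 1 - 4 = -3)
s*(-164) = -3*(-164) = 492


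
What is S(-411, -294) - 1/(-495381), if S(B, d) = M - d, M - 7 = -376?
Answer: -37153574/495381 ≈ -75.000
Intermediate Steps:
M = -369 (M = 7 - 376 = -369)
S(B, d) = -369 - d
S(-411, -294) - 1/(-495381) = (-369 - 1*(-294)) - 1/(-495381) = (-369 + 294) - 1*(-1/495381) = -75 + 1/495381 = -37153574/495381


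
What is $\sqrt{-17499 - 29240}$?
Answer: $i \sqrt{46739} \approx 216.19 i$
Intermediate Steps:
$\sqrt{-17499 - 29240} = \sqrt{-46739} = i \sqrt{46739}$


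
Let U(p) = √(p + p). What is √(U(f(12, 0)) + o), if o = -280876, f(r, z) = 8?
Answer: 6*I*√7802 ≈ 529.97*I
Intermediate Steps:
U(p) = √2*√p (U(p) = √(2*p) = √2*√p)
√(U(f(12, 0)) + o) = √(√2*√8 - 280876) = √(√2*(2*√2) - 280876) = √(4 - 280876) = √(-280872) = 6*I*√7802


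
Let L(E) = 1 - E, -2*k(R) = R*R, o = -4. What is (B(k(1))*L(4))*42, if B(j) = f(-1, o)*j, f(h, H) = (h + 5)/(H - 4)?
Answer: -63/2 ≈ -31.500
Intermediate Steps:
f(h, H) = (5 + h)/(-4 + H)
k(R) = -R**2/2 (k(R) = -R*R/2 = -R**2/2)
B(j) = -j/2 (B(j) = ((5 - 1)/(-4 - 4))*j = (4/(-8))*j = (-1/8*4)*j = -j/2)
(B(k(1))*L(4))*42 = ((-(-1)*1**2/4)*(1 - 1*4))*42 = ((-(-1)/4)*(1 - 4))*42 = (-1/2*(-1/2)*(-3))*42 = ((1/4)*(-3))*42 = -3/4*42 = -63/2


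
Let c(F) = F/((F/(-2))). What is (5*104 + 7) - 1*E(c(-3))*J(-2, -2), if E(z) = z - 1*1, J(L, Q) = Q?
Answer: 521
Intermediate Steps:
c(F) = -2 (c(F) = F/((F*(-½))) = F/((-F/2)) = F*(-2/F) = -2)
E(z) = -1 + z (E(z) = z - 1 = -1 + z)
(5*104 + 7) - 1*E(c(-3))*J(-2, -2) = (5*104 + 7) - 1*(-1 - 2)*(-2) = (520 + 7) - 1*(-3)*(-2) = 527 - (-3)*(-2) = 527 - 1*6 = 527 - 6 = 521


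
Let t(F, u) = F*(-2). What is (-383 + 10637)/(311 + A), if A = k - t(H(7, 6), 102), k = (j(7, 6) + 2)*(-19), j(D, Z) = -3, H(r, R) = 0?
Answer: 1709/55 ≈ 31.073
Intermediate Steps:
t(F, u) = -2*F
k = 19 (k = (-3 + 2)*(-19) = -1*(-19) = 19)
A = 19 (A = 19 - (-2)*0 = 19 - 1*0 = 19 + 0 = 19)
(-383 + 10637)/(311 + A) = (-383 + 10637)/(311 + 19) = 10254/330 = 10254*(1/330) = 1709/55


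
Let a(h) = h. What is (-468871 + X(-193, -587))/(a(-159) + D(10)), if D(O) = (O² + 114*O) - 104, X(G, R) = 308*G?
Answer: -528315/977 ≈ -540.75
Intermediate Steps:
D(O) = -104 + O² + 114*O
(-468871 + X(-193, -587))/(a(-159) + D(10)) = (-468871 + 308*(-193))/(-159 + (-104 + 10² + 114*10)) = (-468871 - 59444)/(-159 + (-104 + 100 + 1140)) = -528315/(-159 + 1136) = -528315/977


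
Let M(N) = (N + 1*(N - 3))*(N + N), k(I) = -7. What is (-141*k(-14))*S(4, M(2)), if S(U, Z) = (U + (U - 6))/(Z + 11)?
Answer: 658/5 ≈ 131.60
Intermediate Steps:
M(N) = 2*N*(-3 + 2*N) (M(N) = (N + 1*(-3 + N))*(2*N) = (N + (-3 + N))*(2*N) = (-3 + 2*N)*(2*N) = 2*N*(-3 + 2*N))
S(U, Z) = (-6 + 2*U)/(11 + Z) (S(U, Z) = (U + (-6 + U))/(11 + Z) = (-6 + 2*U)/(11 + Z))
(-141*k(-14))*S(4, M(2)) = (-141*(-7))*(2*(-3 + 4)/(11 + 2*2*(-3 + 2*2))) = 987*(2*1/(11 + 2*2*(-3 + 4))) = 987*(2*1/(11 + 2*2*1)) = 987*(2*1/(11 + 4)) = 987*(2*1/15) = 987*(2*(1/15)*1) = 987*(2/15) = 658/5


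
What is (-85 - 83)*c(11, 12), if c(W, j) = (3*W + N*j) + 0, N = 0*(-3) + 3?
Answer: -11592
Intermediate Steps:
N = 3 (N = 0 + 3 = 3)
c(W, j) = 3*W + 3*j (c(W, j) = (3*W + 3*j) + 0 = 3*W + 3*j)
(-85 - 83)*c(11, 12) = (-85 - 83)*(3*11 + 3*12) = -168*(33 + 36) = -168*69 = -11592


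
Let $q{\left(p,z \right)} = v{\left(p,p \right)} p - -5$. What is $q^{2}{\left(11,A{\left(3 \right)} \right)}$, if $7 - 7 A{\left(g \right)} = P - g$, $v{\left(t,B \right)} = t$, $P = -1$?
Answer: $15876$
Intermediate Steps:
$A{\left(g \right)} = \frac{8}{7} + \frac{g}{7}$ ($A{\left(g \right)} = 1 - \frac{-1 - g}{7} = 1 + \left(\frac{1}{7} + \frac{g}{7}\right) = \frac{8}{7} + \frac{g}{7}$)
$q{\left(p,z \right)} = 5 + p^{2}$ ($q{\left(p,z \right)} = p p - -5 = p^{2} + \left(4 + 1\right) = p^{2} + 5 = 5 + p^{2}$)
$q^{2}{\left(11,A{\left(3 \right)} \right)} = \left(5 + 11^{2}\right)^{2} = \left(5 + 121\right)^{2} = 126^{2} = 15876$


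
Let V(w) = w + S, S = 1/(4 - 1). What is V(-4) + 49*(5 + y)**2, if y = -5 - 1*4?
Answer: 2341/3 ≈ 780.33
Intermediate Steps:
y = -9 (y = -5 - 4 = -9)
S = 1/3 ≈ 0.33333
V(w) = 1/3 + w (V(w) = w + 1/3 = 1/3 + w)
V(-4) + 49*(5 + y)**2 = (1/3 - 4) + 49*(5 - 9)**2 = -11/3 + 49*(-4)**2 = -11/3 + 49*16 = -11/3 + 784 = 2341/3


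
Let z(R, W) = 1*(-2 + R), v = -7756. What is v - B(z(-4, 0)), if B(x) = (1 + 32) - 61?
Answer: -7728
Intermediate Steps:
z(R, W) = -2 + R
B(x) = -28 (B(x) = 33 - 61 = -28)
v - B(z(-4, 0)) = -7756 - 1*(-28) = -7756 + 28 = -7728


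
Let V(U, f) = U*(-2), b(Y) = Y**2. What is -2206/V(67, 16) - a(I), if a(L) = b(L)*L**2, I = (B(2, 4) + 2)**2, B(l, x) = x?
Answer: -112533169/67 ≈ -1.6796e+6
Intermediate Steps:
I = 36 (I = (4 + 2)**2 = 6**2 = 36)
V(U, f) = -2*U
a(L) = L**4 (a(L) = L**2*L**2 = L**4)
-2206/V(67, 16) - a(I) = -2206/((-2*67)) - 1*36**4 = -2206/(-134) - 1*1679616 = -2206*(-1/134) - 1679616 = 1103/67 - 1679616 = -112533169/67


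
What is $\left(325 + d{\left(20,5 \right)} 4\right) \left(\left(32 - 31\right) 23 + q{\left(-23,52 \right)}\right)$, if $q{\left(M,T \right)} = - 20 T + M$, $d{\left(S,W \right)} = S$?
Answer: $-421200$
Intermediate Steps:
$q{\left(M,T \right)} = M - 20 T$
$\left(325 + d{\left(20,5 \right)} 4\right) \left(\left(32 - 31\right) 23 + q{\left(-23,52 \right)}\right) = \left(325 + 20 \cdot 4\right) \left(\left(32 - 31\right) 23 - 1063\right) = \left(325 + 80\right) \left(1 \cdot 23 - 1063\right) = 405 \left(23 - 1063\right) = 405 \left(-1040\right) = -421200$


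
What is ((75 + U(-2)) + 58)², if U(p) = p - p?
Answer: 17689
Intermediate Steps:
U(p) = 0
((75 + U(-2)) + 58)² = ((75 + 0) + 58)² = (75 + 58)² = 133² = 17689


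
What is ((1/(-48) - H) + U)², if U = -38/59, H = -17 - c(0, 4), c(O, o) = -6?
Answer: 856674361/8020224 ≈ 106.81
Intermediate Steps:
H = -11 (H = -17 - 1*(-6) = -17 + 6 = -11)
U = -38/59 (U = -38*1/59 = -38/59 ≈ -0.64407)
((1/(-48) - H) + U)² = ((1/(-48) - 1*(-11)) - 38/59)² = ((-1/48 + 11) - 38/59)² = (527/48 - 38/59)² = (29269/2832)² = 856674361/8020224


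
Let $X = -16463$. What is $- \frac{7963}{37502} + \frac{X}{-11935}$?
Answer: $\frac{522357021}{447586370} \approx 1.1671$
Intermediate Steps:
$- \frac{7963}{37502} + \frac{X}{-11935} = - \frac{7963}{37502} - \frac{16463}{-11935} = \left(-7963\right) \frac{1}{37502} - - \frac{16463}{11935} = - \frac{7963}{37502} + \frac{16463}{11935} = \frac{522357021}{447586370}$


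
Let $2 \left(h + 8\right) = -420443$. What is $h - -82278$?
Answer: $- \frac{255903}{2} \approx -1.2795 \cdot 10^{5}$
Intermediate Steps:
$h = - \frac{420459}{2}$ ($h = -8 + \frac{1}{2} \left(-420443\right) = -8 - \frac{420443}{2} = - \frac{420459}{2} \approx -2.1023 \cdot 10^{5}$)
$h - -82278 = - \frac{420459}{2} - -82278 = - \frac{420459}{2} + 82278 = - \frac{255903}{2}$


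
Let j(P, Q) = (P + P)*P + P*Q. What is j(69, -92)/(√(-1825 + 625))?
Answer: -529*I*√3/10 ≈ -91.625*I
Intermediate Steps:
j(P, Q) = 2*P² + P*Q (j(P, Q) = (2*P)*P + P*Q = 2*P² + P*Q)
j(69, -92)/(√(-1825 + 625)) = (69*(-92 + 2*69))/(√(-1825 + 625)) = (69*(-92 + 138))/(√(-1200)) = (69*46)/((20*I*√3)) = 3174*(-I*√3/60) = -529*I*√3/10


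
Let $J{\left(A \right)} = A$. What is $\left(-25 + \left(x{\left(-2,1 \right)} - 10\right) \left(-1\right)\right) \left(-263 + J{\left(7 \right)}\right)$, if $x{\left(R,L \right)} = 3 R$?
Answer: $2304$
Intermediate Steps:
$\left(-25 + \left(x{\left(-2,1 \right)} - 10\right) \left(-1\right)\right) \left(-263 + J{\left(7 \right)}\right) = \left(-25 + \left(3 \left(-2\right) - 10\right) \left(-1\right)\right) \left(-263 + 7\right) = \left(-25 + \left(-6 - 10\right) \left(-1\right)\right) \left(-256\right) = \left(-25 - -16\right) \left(-256\right) = \left(-25 + 16\right) \left(-256\right) = \left(-9\right) \left(-256\right) = 2304$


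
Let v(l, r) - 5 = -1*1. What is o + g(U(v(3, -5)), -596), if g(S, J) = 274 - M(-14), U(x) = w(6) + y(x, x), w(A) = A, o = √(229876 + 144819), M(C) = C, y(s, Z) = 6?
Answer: 288 + √374695 ≈ 900.12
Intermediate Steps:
o = √374695 ≈ 612.12
v(l, r) = 4 (v(l, r) = 5 - 1*1 = 5 - 1 = 4)
U(x) = 12 (U(x) = 6 + 6 = 12)
g(S, J) = 288 (g(S, J) = 274 - 1*(-14) = 274 + 14 = 288)
o + g(U(v(3, -5)), -596) = √374695 + 288 = 288 + √374695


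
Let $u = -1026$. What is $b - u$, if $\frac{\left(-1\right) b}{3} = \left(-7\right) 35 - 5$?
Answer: $1776$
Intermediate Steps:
$b = 750$ ($b = - 3 \left(\left(-7\right) 35 - 5\right) = - 3 \left(-245 - 5\right) = \left(-3\right) \left(-250\right) = 750$)
$b - u = 750 - -1026 = 750 + 1026 = 1776$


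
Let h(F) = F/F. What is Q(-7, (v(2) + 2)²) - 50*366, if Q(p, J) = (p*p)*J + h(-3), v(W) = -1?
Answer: -18250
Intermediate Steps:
h(F) = 1
Q(p, J) = 1 + J*p² (Q(p, J) = (p*p)*J + 1 = p²*J + 1 = J*p² + 1 = 1 + J*p²)
Q(-7, (v(2) + 2)²) - 50*366 = (1 + (-1 + 2)²*(-7)²) - 50*366 = (1 + 1²*49) - 18300 = (1 + 1*49) - 18300 = (1 + 49) - 18300 = 50 - 18300 = -18250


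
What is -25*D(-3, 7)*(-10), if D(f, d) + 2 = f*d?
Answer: -5750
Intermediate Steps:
D(f, d) = -2 + d*f (D(f, d) = -2 + f*d = -2 + d*f)
-25*D(-3, 7)*(-10) = -25*(-2 + 7*(-3))*(-10) = -25*(-2 - 21)*(-10) = -25*(-23)*(-10) = 575*(-10) = -5750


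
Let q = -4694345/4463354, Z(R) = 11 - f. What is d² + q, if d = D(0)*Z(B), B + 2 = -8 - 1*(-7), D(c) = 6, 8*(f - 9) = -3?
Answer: 7213163813/35706832 ≈ 202.01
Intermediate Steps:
f = 69/8 (f = 9 + (⅛)*(-3) = 9 - 3/8 = 69/8 ≈ 8.6250)
B = -3 (B = -2 + (-8 - 1*(-7)) = -2 + (-8 + 7) = -2 - 1 = -3)
Z(R) = 19/8 (Z(R) = 11 - 1*69/8 = 11 - 69/8 = 19/8)
d = 57/4 (d = 6*(19/8) = 57/4 ≈ 14.250)
q = -4694345/4463354 (q = -4694345*1/4463354 = -4694345/4463354 ≈ -1.0518)
d² + q = (57/4)² - 4694345/4463354 = 3249/16 - 4694345/4463354 = 7213163813/35706832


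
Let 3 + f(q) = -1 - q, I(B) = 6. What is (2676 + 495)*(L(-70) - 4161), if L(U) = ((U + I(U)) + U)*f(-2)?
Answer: -12344703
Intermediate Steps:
f(q) = -4 - q (f(q) = -3 + (-1 - q) = -4 - q)
L(U) = -12 - 4*U (L(U) = ((U + 6) + U)*(-4 - 1*(-2)) = ((6 + U) + U)*(-4 + 2) = (6 + 2*U)*(-2) = -12 - 4*U)
(2676 + 495)*(L(-70) - 4161) = (2676 + 495)*((-12 - 4*(-70)) - 4161) = 3171*((-12 + 280) - 4161) = 3171*(268 - 4161) = 3171*(-3893) = -12344703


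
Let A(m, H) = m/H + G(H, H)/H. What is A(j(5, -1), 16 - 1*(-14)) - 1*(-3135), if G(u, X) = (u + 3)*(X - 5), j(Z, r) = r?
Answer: 47437/15 ≈ 3162.5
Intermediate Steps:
G(u, X) = (-5 + X)*(3 + u) (G(u, X) = (3 + u)*(-5 + X) = (-5 + X)*(3 + u))
A(m, H) = m/H + (-15 + H² - 2*H)/H (A(m, H) = m/H + (-15 - 5*H + 3*H + H*H)/H = m/H + (-15 - 5*H + 3*H + H²)/H = m/H + (-15 + H² - 2*H)/H)
A(j(5, -1), 16 - 1*(-14)) - 1*(-3135) = (-2 + (16 - 1*(-14)) - 15/(16 - 1*(-14)) - 1/(16 - 1*(-14))) - 1*(-3135) = (-2 + (16 + 14) - 15/(16 + 14) - 1/(16 + 14)) + 3135 = (-2 + 30 - 15/30 - 1/30) + 3135 = (-2 + 30 - 15*1/30 - 1*1/30) + 3135 = (-2 + 30 - ½ - 1/30) + 3135 = 412/15 + 3135 = 47437/15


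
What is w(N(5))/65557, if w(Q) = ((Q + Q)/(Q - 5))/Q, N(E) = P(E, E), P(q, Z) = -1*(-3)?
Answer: -1/65557 ≈ -1.5254e-5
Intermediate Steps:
P(q, Z) = 3
N(E) = 3
w(Q) = 2/(-5 + Q) (w(Q) = ((2*Q)/(-5 + Q))/Q = (2*Q/(-5 + Q))/Q = 2/(-5 + Q))
w(N(5))/65557 = (2/(-5 + 3))/65557 = (2/(-2))*(1/65557) = (2*(-½))*(1/65557) = -1*1/65557 = -1/65557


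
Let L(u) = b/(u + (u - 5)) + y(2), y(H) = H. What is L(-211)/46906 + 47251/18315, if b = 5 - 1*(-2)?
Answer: 135199895881/52404086790 ≈ 2.5799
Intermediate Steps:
b = 7 (b = 5 + 2 = 7)
L(u) = 2 + 7/(-5 + 2*u) (L(u) = 7/(u + (u - 5)) + 2 = 7/(u + (-5 + u)) + 2 = 7/(-5 + 2*u) + 2 = 2 + 7/(-5 + 2*u))
L(-211)/46906 + 47251/18315 = ((-3 + 4*(-211))/(-5 + 2*(-211)))/46906 + 47251/18315 = ((-3 - 844)/(-5 - 422))*(1/46906) + 47251*(1/18315) = (-847/(-427))*(1/46906) + 47251/18315 = -1/427*(-847)*(1/46906) + 47251/18315 = (121/61)*(1/46906) + 47251/18315 = 121/2861266 + 47251/18315 = 135199895881/52404086790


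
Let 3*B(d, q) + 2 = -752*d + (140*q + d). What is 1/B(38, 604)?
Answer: 3/56020 ≈ 5.3552e-5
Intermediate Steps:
B(d, q) = -2/3 - 751*d/3 + 140*q/3 (B(d, q) = -2/3 + (-752*d + (140*q + d))/3 = -2/3 + (-752*d + (d + 140*q))/3 = -2/3 + (-751*d + 140*q)/3 = -2/3 + (-751*d/3 + 140*q/3) = -2/3 - 751*d/3 + 140*q/3)
1/B(38, 604) = 1/(-2/3 - 751/3*38 + (140/3)*604) = 1/(-2/3 - 28538/3 + 84560/3) = 1/(56020/3) = 3/56020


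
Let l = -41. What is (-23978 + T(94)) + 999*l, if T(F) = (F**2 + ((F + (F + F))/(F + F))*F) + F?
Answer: -55866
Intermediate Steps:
T(F) = F**2 + 5*F/2 (T(F) = (F**2 + ((F + 2*F)/((2*F)))*F) + F = (F**2 + ((3*F)*(1/(2*F)))*F) + F = (F**2 + 3*F/2) + F = F**2 + 5*F/2)
(-23978 + T(94)) + 999*l = (-23978 + (1/2)*94*(5 + 2*94)) + 999*(-41) = (-23978 + (1/2)*94*(5 + 188)) - 40959 = (-23978 + (1/2)*94*193) - 40959 = (-23978 + 9071) - 40959 = -14907 - 40959 = -55866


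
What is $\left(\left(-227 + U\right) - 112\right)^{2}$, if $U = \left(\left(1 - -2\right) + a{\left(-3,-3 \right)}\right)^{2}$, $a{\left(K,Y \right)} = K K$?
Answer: $38025$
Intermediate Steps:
$a{\left(K,Y \right)} = K^{2}$
$U = 144$ ($U = \left(\left(1 - -2\right) + \left(-3\right)^{2}\right)^{2} = \left(\left(1 + 2\right) + 9\right)^{2} = \left(3 + 9\right)^{2} = 12^{2} = 144$)
$\left(\left(-227 + U\right) - 112\right)^{2} = \left(\left(-227 + 144\right) - 112\right)^{2} = \left(-83 - 112\right)^{2} = \left(-195\right)^{2} = 38025$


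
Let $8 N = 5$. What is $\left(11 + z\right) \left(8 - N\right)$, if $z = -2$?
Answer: $\frac{531}{8} \approx 66.375$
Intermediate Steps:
$N = \frac{5}{8}$ ($N = \frac{1}{8} \cdot 5 = \frac{5}{8} \approx 0.625$)
$\left(11 + z\right) \left(8 - N\right) = \left(11 - 2\right) \left(8 - \frac{5}{8}\right) = 9 \left(8 - \frac{5}{8}\right) = 9 \cdot \frac{59}{8} = \frac{531}{8}$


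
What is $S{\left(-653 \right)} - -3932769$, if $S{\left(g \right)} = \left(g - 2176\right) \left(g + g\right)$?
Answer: $7627443$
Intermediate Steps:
$S{\left(g \right)} = 2 g \left(-2176 + g\right)$ ($S{\left(g \right)} = \left(-2176 + g\right) 2 g = 2 g \left(-2176 + g\right)$)
$S{\left(-653 \right)} - -3932769 = 2 \left(-653\right) \left(-2176 - 653\right) - -3932769 = 2 \left(-653\right) \left(-2829\right) + 3932769 = 3694674 + 3932769 = 7627443$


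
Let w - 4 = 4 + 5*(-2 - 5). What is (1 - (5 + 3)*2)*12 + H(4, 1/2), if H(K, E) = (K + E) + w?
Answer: -405/2 ≈ -202.50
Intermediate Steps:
w = -27 (w = 4 + (4 + 5*(-2 - 5)) = 4 + (4 + 5*(-7)) = 4 + (4 - 35) = 4 - 31 = -27)
H(K, E) = -27 + E + K (H(K, E) = (K + E) - 27 = (E + K) - 27 = -27 + E + K)
(1 - (5 + 3)*2)*12 + H(4, 1/2) = (1 - (5 + 3)*2)*12 + (-27 + 1/2 + 4) = (1 - 8*2)*12 + (-27 + ½ + 4) = (1 - 1*16)*12 - 45/2 = (1 - 16)*12 - 45/2 = -15*12 - 45/2 = -180 - 45/2 = -405/2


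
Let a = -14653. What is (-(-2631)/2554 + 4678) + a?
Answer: -25473519/2554 ≈ -9974.0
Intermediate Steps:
(-(-2631)/2554 + 4678) + a = (-(-2631)/2554 + 4678) - 14653 = (-1*(-2631/2554) + 4678) - 14653 = (2631/2554 + 4678) - 14653 = 11950243/2554 - 14653 = -25473519/2554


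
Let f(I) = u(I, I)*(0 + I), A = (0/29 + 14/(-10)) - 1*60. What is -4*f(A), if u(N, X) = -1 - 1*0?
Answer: -1228/5 ≈ -245.60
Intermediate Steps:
u(N, X) = -1 (u(N, X) = -1 + 0 = -1)
A = -307/5 (A = (0*(1/29) + 14*(-1/10)) - 60 = (0 - 7/5) - 60 = -7/5 - 60 = -307/5 ≈ -61.400)
f(I) = -I (f(I) = -(0 + I) = -I)
-4*f(A) = -(-4)*(-307)/5 = -4*307/5 = -1228/5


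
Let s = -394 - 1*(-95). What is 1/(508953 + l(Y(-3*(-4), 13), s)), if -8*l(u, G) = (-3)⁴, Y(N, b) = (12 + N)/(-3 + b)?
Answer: 8/4071543 ≈ 1.9649e-6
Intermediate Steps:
Y(N, b) = (12 + N)/(-3 + b)
s = -299 (s = -394 + 95 = -299)
l(u, G) = -81/8 (l(u, G) = -⅛*(-3)⁴ = -⅛*81 = -81/8)
1/(508953 + l(Y(-3*(-4), 13), s)) = 1/(508953 - 81/8) = 1/(4071543/8) = 8/4071543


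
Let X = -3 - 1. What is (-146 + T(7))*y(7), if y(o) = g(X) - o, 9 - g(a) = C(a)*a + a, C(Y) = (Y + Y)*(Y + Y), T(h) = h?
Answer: -36418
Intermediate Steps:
C(Y) = 4*Y**2 (C(Y) = (2*Y)*(2*Y) = 4*Y**2)
X = -4
g(a) = 9 - a - 4*a**3 (g(a) = 9 - ((4*a**2)*a + a) = 9 - (4*a**3 + a) = 9 - (a + 4*a**3) = 9 + (-a - 4*a**3) = 9 - a - 4*a**3)
y(o) = 269 - o (y(o) = (9 - 1*(-4) - 4*(-4)**3) - o = (9 + 4 - 4*(-64)) - o = (9 + 4 + 256) - o = 269 - o)
(-146 + T(7))*y(7) = (-146 + 7)*(269 - 1*7) = -139*(269 - 7) = -139*262 = -36418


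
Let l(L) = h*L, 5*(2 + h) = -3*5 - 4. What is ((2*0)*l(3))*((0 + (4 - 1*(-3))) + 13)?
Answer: 0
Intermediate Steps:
h = -29/5 (h = -2 + (-3*5 - 4)/5 = -2 + (-15 - 4)/5 = -2 + (1/5)*(-19) = -2 - 19/5 = -29/5 ≈ -5.8000)
l(L) = -29*L/5
((2*0)*l(3))*((0 + (4 - 1*(-3))) + 13) = ((2*0)*(-29/5*3))*((0 + (4 - 1*(-3))) + 13) = (0*(-87/5))*((0 + (4 + 3)) + 13) = 0*((0 + 7) + 13) = 0*(7 + 13) = 0*20 = 0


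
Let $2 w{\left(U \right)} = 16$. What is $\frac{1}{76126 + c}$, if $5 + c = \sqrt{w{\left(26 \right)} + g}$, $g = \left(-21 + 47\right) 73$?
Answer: $\frac{76121}{5794404735} - \frac{\sqrt{1906}}{5794404735} \approx 1.3129 \cdot 10^{-5}$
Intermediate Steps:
$w{\left(U \right)} = 8$ ($w{\left(U \right)} = \frac{1}{2} \cdot 16 = 8$)
$g = 1898$ ($g = 26 \cdot 73 = 1898$)
$c = -5 + \sqrt{1906}$ ($c = -5 + \sqrt{8 + 1898} = -5 + \sqrt{1906} \approx 38.658$)
$\frac{1}{76126 + c} = \frac{1}{76126 - \left(5 - \sqrt{1906}\right)} = \frac{1}{76121 + \sqrt{1906}}$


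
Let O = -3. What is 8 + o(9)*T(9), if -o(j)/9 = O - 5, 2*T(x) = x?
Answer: 332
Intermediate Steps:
T(x) = x/2
o(j) = 72 (o(j) = -9*(-3 - 5) = -9*(-8) = 72)
8 + o(9)*T(9) = 8 + 72*((½)*9) = 8 + 72*(9/2) = 8 + 324 = 332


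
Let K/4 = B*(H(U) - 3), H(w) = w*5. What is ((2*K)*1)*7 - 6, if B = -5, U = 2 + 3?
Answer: -6166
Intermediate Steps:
U = 5
H(w) = 5*w
K = -440 (K = 4*(-5*(5*5 - 3)) = 4*(-5*(25 - 3)) = 4*(-5*22) = 4*(-110) = -440)
((2*K)*1)*7 - 6 = ((2*(-440))*1)*7 - 6 = -880*1*7 - 6 = -880*7 - 6 = -6160 - 6 = -6166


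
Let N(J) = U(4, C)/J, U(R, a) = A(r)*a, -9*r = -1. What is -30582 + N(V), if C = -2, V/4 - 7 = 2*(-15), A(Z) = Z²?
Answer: -113948531/3726 ≈ -30582.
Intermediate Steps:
r = ⅑ (r = -⅑*(-1) = ⅑ ≈ 0.11111)
V = -92 (V = 28 + 4*(2*(-15)) = 28 + 4*(-30) = 28 - 120 = -92)
U(R, a) = a/81 (U(R, a) = (⅑)²*a = a/81)
N(J) = -2/(81*J) (N(J) = ((1/81)*(-2))/J = -2/(81*J))
-30582 + N(V) = -30582 - 2/81/(-92) = -30582 - 2/81*(-1/92) = -30582 + 1/3726 = -113948531/3726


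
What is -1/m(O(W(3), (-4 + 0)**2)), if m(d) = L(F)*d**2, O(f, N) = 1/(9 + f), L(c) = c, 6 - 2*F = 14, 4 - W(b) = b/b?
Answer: 36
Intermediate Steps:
W(b) = 3 (W(b) = 4 - b/b = 4 - 1*1 = 4 - 1 = 3)
F = -4 (F = 3 - 1/2*14 = 3 - 7 = -4)
m(d) = -4*d**2
-1/m(O(W(3), (-4 + 0)**2)) = -1/((-4/(9 + 3)**2)) = -1/((-4*(1/12)**2)) = -1/((-4*1/144)) = -1/(-1/36) = -1*(-36) = 36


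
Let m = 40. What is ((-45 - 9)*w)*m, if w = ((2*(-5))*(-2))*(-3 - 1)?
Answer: 172800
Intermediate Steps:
w = -80 (w = -10*(-2)*(-4) = 20*(-4) = -80)
((-45 - 9)*w)*m = ((-45 - 9)*(-80))*40 = -54*(-80)*40 = 4320*40 = 172800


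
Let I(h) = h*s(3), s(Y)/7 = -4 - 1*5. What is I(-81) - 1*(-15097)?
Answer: 20200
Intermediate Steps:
s(Y) = -63 (s(Y) = 7*(-4 - 1*5) = 7*(-4 - 5) = 7*(-9) = -63)
I(h) = -63*h (I(h) = h*(-63) = -63*h)
I(-81) - 1*(-15097) = -63*(-81) - 1*(-15097) = 5103 + 15097 = 20200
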